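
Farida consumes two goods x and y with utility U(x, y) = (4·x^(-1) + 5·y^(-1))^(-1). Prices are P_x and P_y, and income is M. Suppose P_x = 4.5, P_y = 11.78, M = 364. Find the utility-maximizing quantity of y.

y* = 19.8993

Substitute y = (y/x)·x into the budget: x* = M/(P_x + P_y·(y/x)).
Numerically y/x = 0.691017, so x* = 364/(4.5 + 11.78·0.691017) = 28.7971 and y* = 0.691017·28.7971 = 19.8993.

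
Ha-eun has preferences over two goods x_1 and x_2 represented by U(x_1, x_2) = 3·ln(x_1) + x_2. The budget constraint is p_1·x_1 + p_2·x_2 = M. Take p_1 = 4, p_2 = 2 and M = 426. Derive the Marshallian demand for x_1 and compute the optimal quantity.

MU_x_1 = 3/x_1, MU_x_2 = 1. Tangency: 3/x_1 = p_1/p_2.
So x_1*(p_1,p_2) = 3·p_2/p_1, independent of income; and x_2* = (M − 3·p_2)/p_2.
At the given prices: x_1* = 3·2/4 = 1.5.

x_1* = 1.5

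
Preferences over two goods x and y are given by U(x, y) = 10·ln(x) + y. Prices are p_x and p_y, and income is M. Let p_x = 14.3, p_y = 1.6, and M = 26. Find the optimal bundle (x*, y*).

x* = 1.1189, y* = 6.25

MU_x = 10/x, MU_y = 1. Tangency: 10/x = p_x/p_y.
So x*(p_x,p_y) = 10·p_y/p_x, independent of income; and y* = (M − 10·p_y)/p_y.
At the given prices: x* = 10·1.6/14.3 = 1.1189, and y* = 6.25.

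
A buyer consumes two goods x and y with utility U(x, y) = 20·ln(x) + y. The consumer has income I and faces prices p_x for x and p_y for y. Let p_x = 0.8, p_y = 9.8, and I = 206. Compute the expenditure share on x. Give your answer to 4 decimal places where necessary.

So x*(p_x,p_y) = 20·p_y/p_x, independent of income; and y* = (I − 20·p_y)/p_y.
At the given prices: x* = 20·9.8/0.8 = 245, and y* = 1.0204.
Expenditure on x: 0.8·245 = 196; share = 0.9515.

share on x = 0.9515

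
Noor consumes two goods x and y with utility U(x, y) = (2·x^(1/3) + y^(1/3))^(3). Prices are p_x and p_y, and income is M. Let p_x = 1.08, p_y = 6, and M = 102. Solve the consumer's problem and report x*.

MRS = MU_x/MU_y = 2·(y/x)^(2/3). Set equal to p_x/p_y.
Solve for the ratio: y/x = [(1/2)·p_x/p_y]^(1.5).
Substitute y = (y/x)·x into the budget: x* = M/(p_x + p_y·(y/x)).
Numerically y/x = 0.027, so x* = 102/(1.08 + 6·0.027) = 82.1256.

x* = 82.1256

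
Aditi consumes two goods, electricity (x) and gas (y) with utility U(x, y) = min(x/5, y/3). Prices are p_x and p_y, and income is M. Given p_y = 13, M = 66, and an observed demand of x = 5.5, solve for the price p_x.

p_x = 4.2

With perfect complements, no substitution: consume in ratio x:y = 5:3.
Budget: p_x·x + p_y·(3/5)·x = M, so (5·p_x + 3·p_y)·x = 5·M.
Demand: x*(p_x,p_y,M) = 5·M/(5·p_x + 3·p_y), y* = 3·M/(5·p_x + 3·p_y).
Set x* = 5.5 in the demand function and solve for p_x: p_x = 4.2.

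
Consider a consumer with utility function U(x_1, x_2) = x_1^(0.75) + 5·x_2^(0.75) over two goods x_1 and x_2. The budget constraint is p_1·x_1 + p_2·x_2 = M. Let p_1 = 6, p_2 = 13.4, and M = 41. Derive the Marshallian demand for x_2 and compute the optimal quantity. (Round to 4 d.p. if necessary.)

With the ratio pinned down, the budget gives x_1* = M/(p_1 + p_2·(x_2/x_1)) and x_2* = (x_2/x_1)·x_1*.
Numerically x_2/x_1 = 25.122672, so x_1* = 41/(6 + 13.4·25.122672) = 0.1197 and x_2* = 25.122672·0.1197 = 3.0061.

x_2* = 3.0061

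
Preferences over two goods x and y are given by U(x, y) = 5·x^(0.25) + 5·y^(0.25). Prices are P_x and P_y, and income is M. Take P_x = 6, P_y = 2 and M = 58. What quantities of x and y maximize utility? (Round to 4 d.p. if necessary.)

x* = 3.9581, y* = 17.1257

MRS = MU_x/MU_y = (y/x)^(0.75). Set equal to P_x/P_y.
Solve for the ratio: y/x = [P_x/P_y]^(4/3).
With the ratio pinned down, the budget gives x* = M/(P_x + P_y·(y/x)) and y* = (y/x)·x*.
Numerically y/x = 4.326749, so x* = 58/(6 + 2·4.326749) = 3.9581 and y* = 4.326749·3.9581 = 17.1257.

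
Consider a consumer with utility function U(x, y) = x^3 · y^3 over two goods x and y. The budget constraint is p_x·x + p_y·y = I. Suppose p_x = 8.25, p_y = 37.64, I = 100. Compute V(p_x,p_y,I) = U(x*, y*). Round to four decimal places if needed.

MU_x/MU_y = (3·y)/(3·x); tangency sets this equal to p_x/p_y.
Rearranging, p_y·y = p_x·x. Substituting into the budget gives p_x·x·(1 + 1) = I.
Demand: x*(p_x,p_y,I) = 0.5·I/p_x and y* = 0.5·I/p_y.
At p_x=8.25, p_y=37.64, I=100: x* = 0.5·100/8.25 = 6.0606, y* = 1.3284.
Utility at the optimum: U(6.0606, 1.3284) = 521.8063.

V = 521.8063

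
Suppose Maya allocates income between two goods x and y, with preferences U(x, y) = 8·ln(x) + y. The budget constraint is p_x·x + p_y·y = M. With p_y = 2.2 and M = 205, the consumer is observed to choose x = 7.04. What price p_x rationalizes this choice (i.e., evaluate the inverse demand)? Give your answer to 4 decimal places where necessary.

Set MRS = p_x/p_y: (8/x)/1 = p_x/p_y.
So x*(p_x,p_y) = 8·p_y/p_x, independent of income; and y* = (M − 8·p_y)/p_y.
Set x* = 7.04 in the demand function and solve for p_x: p_x = 2.5.

p_x = 2.5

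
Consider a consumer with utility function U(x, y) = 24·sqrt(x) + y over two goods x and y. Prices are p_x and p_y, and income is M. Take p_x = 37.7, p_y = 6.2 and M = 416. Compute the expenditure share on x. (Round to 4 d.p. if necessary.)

Thus x* = (12·p_y/p_x)² — independent of M — with the rest of income spent on y.
Plugging in: x* = (12·6.2/37.7)² = 3.8946, y* = 43.4151.
Expenditure on x: 37.7·3.8946 = 146.8265; share = 0.3529.

share on x = 0.3529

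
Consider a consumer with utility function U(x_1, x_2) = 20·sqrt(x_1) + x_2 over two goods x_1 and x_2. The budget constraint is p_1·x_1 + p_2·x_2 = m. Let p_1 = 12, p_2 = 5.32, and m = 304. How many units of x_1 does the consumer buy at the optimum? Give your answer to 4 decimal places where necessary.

Set MRS = p_1/p_2: 10·x_1^(−1/2) = p_1/p_2.
Solve: √x_1 = 10·p_2/p_1, so x_1*(p_1,p_2) = (10·p_2/p_1)², and x_2* = (m − p_1·x_1*)/p_2.
Plugging in: x_1* = (10·5.32/12)² = 19.6544.

x_1* = 19.6544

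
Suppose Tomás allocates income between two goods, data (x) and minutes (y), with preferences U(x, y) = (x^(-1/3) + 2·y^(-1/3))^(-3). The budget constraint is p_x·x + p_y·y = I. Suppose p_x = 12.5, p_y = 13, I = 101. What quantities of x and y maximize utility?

x* = 2.9944, y* = 4.89

MU_x ∝ x^(-4/3), MU_y ∝ 2·y^(-4/3), so MRS = (1/2)·(y/x)^(4/3) = p_x/p_y.
Hence y/x = (2·p_x/p_y)^(1/(4/3)), i.e. raised to the 0.75 power.
Substitute y = (y/x)·x into the budget: x* = I/(p_x + p_y·(y/x)).
Numerically y/x = 1.633043, so x* = 101/(12.5 + 13·1.633043) = 2.9944 and y* = 1.633043·2.9944 = 4.89.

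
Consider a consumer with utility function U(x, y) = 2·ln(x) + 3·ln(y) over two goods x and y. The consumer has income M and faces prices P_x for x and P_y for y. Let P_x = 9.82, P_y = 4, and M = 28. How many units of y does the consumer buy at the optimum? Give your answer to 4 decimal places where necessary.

y* = 4.2

Tangency: MRS = (2/3)·y/x = P_x/P_y.
Rearranging, P_y·y = (3/2)·P_x·x. Substituting into the budget gives P_x·x·(1 + (3/2)) = M.
Demand: x*(P_x,P_y,M) = 0.4·M/P_x and y* = 0.6·M/P_y.
At P_x=9.82, P_y=4, M=28: y* = 0.6·28/4 = 4.2.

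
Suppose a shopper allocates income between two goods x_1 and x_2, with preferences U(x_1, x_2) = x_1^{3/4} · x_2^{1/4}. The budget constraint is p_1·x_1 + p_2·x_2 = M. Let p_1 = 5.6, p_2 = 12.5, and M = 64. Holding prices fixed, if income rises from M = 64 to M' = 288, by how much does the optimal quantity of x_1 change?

Tangency: MRS = 3·x_2/x_1 = p_1/p_2.
So 0.75·p_2·x_2 = 0.25·p_1·x_1; combined with the budget, a share 0.75 of income goes to x_1.
Demand: x_1*(p_1,p_2,M) = 0.75·M/p_1 and x_2* = 0.25·M/p_2.
At p_1=5.6, p_2=12.5, M=64: x_1* = 0.75·64/5.6 = 8.5714.
At M' = 288: x_1* = 38.5714. Change: 38.5714 − 8.5714 = 30.

Δx_1* = 30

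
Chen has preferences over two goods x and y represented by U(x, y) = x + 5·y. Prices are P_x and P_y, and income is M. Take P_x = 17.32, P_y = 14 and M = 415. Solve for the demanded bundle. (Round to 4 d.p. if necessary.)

Numerically: x* = 0, y* = 29.6429.

x* = 0, y* = 29.6429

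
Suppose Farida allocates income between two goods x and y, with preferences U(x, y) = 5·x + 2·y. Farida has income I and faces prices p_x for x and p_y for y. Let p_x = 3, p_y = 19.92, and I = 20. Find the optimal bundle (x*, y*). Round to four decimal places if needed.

x* = 6.6667, y* = 0

Linear utility — the consumer picks whichever good has higher MU/price: 5/3 = 1.6667 vs 2/19.92 = 0.1004.
x gives more utility per dollar, so spend all income on x: x* = I/p_x, y* = 0.
Numerically: x* = 6.6667, y* = 0.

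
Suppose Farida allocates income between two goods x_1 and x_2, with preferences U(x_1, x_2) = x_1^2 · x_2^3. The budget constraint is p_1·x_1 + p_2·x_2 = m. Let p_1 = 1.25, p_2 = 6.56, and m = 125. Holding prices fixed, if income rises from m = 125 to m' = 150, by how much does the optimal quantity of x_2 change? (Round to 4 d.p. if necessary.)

Δx_2* = 2.2866

Tangency: MRS = (2/3)·x_2/x_1 = p_1/p_2.
So 2·p_2·x_2 = 3·p_1·x_1; combined with the budget, a share 0.4 of income goes to x_1.
Demand: x_1*(p_1,p_2,m) = 0.4·m/p_1 and x_2* = 0.6·m/p_2.
At p_1=1.25, p_2=6.56, m=125: x_2* = 0.6·125/6.56 = 11.4329.
At m' = 150: x_2* = 13.7195. Change: 13.7195 − 11.4329 = 2.2866.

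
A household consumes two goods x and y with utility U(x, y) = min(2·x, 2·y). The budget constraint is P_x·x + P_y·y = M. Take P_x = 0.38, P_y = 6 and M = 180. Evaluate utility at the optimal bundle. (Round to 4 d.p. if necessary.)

V = 56.4263

Demand: x*(P_x,P_y,M) = 2·M/(2·P_x + 2·P_y), y* = 2·M/(2·P_x + 2·P_y).
Here 2·0.38 + 2·6 = 12.76, giving x* = 28.2132 and y* = 28.2132.
Utility at the optimum: U(28.2132, 28.2132) = 56.4263.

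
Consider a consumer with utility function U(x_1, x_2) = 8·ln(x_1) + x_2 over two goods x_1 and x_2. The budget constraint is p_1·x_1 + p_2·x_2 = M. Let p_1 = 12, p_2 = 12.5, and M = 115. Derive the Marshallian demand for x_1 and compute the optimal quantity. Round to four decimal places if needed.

x_1* = 8.3333

Set MRS = p_1/p_2: (8/x_1)/1 = p_1/p_2.
So x_1*(p_1,p_2) = 8·p_2/p_1, independent of income; and x_2* = (M − 8·p_2)/p_2.
At the given prices: x_1* = 8·12.5/12 = 8.3333.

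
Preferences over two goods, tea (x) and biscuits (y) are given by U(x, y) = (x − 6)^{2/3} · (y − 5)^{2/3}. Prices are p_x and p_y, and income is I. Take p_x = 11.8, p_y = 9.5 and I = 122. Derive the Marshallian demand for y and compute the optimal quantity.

Substituting into the budget: x* = 6 + 0.5·(I − 6·p_x − 5·p_y)/p_x, and y* = 5 + 0.5·(…)/p_y.
Discretionary income = 122 − 6·11.8 − 5·9.5 = 3.7; y* = 5 + 0.5·3.7/9.5 = 5.1947.

y* = 5.1947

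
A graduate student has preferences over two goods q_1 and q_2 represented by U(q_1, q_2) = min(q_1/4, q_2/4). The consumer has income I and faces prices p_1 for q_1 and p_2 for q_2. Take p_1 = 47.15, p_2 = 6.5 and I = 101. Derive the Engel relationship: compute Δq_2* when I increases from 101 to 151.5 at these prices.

Δq_2* = 0.9413

Demand: q_1*(p_1,p_2,I) = 4·I/(4·p_1 + 4·p_2), q_2* = 4·I/(4·p_1 + 4·p_2).
Here 4·47.15 + 4·6.5 = 214.6, giving q_2* = 1.8826.
At I' = 151.5: q_2* = 2.8239. Change: 2.8239 − 1.8826 = 0.9413.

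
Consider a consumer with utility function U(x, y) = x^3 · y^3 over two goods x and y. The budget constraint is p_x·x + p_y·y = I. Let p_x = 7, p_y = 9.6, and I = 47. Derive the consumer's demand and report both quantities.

MU_x/MU_y = (3·y)/(3·x); tangency sets this equal to p_x/p_y.
So 3·p_y·y = 3·p_x·x; combined with the budget, a share 0.5 of income goes to x.
Demand: x*(p_x,p_y,I) = 0.5·I/p_x and y* = 0.5·I/p_y.
At p_x=7, p_y=9.6, I=47: x* = 0.5·47/7 = 3.3571, y* = 2.4479.

x* = 3.3571, y* = 2.4479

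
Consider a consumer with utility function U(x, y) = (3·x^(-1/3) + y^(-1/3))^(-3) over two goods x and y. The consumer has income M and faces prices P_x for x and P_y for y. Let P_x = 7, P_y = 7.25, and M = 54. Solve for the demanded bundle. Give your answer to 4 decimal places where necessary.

x* = 5.3476, y* = 2.285

From the CES first-order condition, 3·(y/x)^(4/3) = P_x/P_y.
Hence y/x = ((1/3)·P_x/P_y)^(1/(4/3)), i.e. raised to the 0.75 power.
Substitute y = (y/x)·x into the budget: x* = M/(P_x + P_y·(y/x)).
Numerically y/x = 0.427296, so x* = 54/(7 + 7.25·0.427296) = 5.3476 and y* = 0.427296·5.3476 = 2.285.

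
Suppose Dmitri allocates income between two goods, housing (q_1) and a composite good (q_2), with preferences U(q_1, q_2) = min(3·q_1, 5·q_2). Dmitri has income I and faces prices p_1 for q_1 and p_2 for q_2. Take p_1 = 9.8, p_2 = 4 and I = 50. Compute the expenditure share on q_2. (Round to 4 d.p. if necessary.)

share on q_2 = 0.1967

Leontief preferences: the optimum is at the kink where q_1/5 = q_2/3, i.e. q_2 = (3/5)·q_1.
Budget: p_1·q_1 + p_2·(3/5)·q_1 = I, so (5·p_1 + 3·p_2)·q_1 = 5·I.
Demand: q_1*(p_1,p_2,I) = 5·I/(5·p_1 + 3·p_2), q_2* = 3·I/(5·p_1 + 3·p_2).
Here 5·9.8 + 3·4 = 61, giving q_1* = 4.0984 and q_2* = 2.459.
Expenditure on q_2: 4·2.459 = 9.8361; share = 0.1967.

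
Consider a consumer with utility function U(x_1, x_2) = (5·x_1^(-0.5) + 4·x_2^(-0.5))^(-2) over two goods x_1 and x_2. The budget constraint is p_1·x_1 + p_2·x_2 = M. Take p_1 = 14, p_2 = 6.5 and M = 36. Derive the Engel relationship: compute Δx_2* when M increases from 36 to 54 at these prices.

MU_x_1 ∝ 5·x_1^(-1.5), MU_x_2 ∝ 4·x_2^(-1.5), so MRS = (5/4)·(x_2/x_1)^(1.5) = p_1/p_2.
Solve for the ratio: x_2/x_1 = [(4/5)·p_1/p_2]^(2/3).
Substitute x_2 = (x_2/x_1)·x_1 into the budget: x_1* = M/(p_1 + p_2·(x_2/x_1)).
Numerically x_2/x_1 = 1.437264, so x_1* = 36/(14 + 6.5·1.437264) = 1.5423 and x_2* = 1.437264·1.5423 = 2.2166.
At M' = 54: x_2* = 3.325. Change: 3.325 − 2.2166 = 1.1083.

Δx_2* = 1.1083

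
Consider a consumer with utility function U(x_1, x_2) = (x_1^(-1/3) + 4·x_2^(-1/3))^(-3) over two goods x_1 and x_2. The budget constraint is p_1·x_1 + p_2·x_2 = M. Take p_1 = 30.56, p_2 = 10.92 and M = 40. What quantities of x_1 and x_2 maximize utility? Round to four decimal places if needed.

x_1* = 0.4107, x_2* = 2.5136

MU_x_1 ∝ x_1^(-4/3), MU_x_2 ∝ 4·x_2^(-4/3), so MRS = (1/4)·(x_2/x_1)^(4/3) = p_1/p_2.
Hence x_2/x_1 = (4·p_1/p_2)^(1/(4/3)), i.e. raised to the 0.75 power.
Substitute x_2 = (x_2/x_1)·x_1 into the budget: x_1* = M/(p_1 + p_2·(x_2/x_1)).
Numerically x_2/x_1 = 6.119882, so x_1* = 40/(30.56 + 10.92·6.119882) = 0.4107 and x_2* = 6.119882·0.4107 = 2.5136.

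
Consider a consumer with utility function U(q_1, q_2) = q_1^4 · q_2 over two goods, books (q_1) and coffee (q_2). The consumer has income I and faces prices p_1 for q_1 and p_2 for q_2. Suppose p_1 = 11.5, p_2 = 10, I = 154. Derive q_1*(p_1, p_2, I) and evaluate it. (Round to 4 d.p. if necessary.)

The MRS is 4·q_2/q_1. Set MRS = p_1/p_2.
Rearranging, p_2·q_2 = (1/4)·p_1·q_1. Substituting into the budget gives p_1·q_1·(1 + (1/4)) = I.
Demand: q_1*(p_1,p_2,I) = 0.8·I/p_1 and q_2* = 0.2·I/p_2.
At p_1=11.5, p_2=10, I=154: q_1* = 0.8·154/11.5 = 10.713.

q_1* = 10.713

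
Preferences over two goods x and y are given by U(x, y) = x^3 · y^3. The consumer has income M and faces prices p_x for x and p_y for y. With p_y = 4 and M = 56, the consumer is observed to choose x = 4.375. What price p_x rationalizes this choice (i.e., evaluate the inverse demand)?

MU_x/MU_y = (3·y)/(3·x); tangency sets this equal to p_x/p_y.
Rearranging, p_y·y = p_x·x. Substituting into the budget gives p_x·x·(1 + 1) = M.
Demand: x*(p_x,p_y,M) = 0.5·M/p_x and y* = 0.5·M/p_y.
Set x* = 4.375 in the demand function and solve for p_x: p_x = 6.4.

p_x = 6.4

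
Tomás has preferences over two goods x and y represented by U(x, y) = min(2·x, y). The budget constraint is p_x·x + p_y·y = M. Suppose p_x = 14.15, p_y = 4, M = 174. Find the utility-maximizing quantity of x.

x* = 7.8555

Demand: x*(p_x,p_y,M) = M/(p_x + 2·p_y), y* = 2·M/(p_x + 2·p_y).
Here 14.15 + 2·4 = 22.15, giving x* = 7.8555.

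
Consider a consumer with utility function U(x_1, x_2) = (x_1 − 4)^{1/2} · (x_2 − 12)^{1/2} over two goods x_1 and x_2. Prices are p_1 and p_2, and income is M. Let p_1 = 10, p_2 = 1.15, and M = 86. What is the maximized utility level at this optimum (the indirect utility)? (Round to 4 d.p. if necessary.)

This is Cobb-Douglas in (x_1−4, x_2−12): tangency gives 0.5·p_2·(x_2−12) = 0.5·p_1·(x_1−4).
Substituting into the budget: x_1* = 4 + 0.5·(M − 4·p_1 − 12·p_2)/p_1, and x_2* = 12 + 0.5·(…)/p_2.
Discretionary income = 86 − 4·10 − 12·1.15 = 32.2; x_1* = 4 + 0.5·32.2/10 = 5.61; x_2* = 12 + 0.5·32.2/1.15 = 26.
Utility at the optimum: U(5.61, 26) = 4.7476.

V = 4.7476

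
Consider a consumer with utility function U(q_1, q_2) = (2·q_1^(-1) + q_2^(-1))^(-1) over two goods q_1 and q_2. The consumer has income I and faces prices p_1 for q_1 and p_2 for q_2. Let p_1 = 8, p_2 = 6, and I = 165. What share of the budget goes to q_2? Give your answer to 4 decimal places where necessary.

From the CES first-order condition, 2·(q_2/q_1)^(2) = p_1/p_2.
Hence q_2/q_1 = ((1/2)·p_1/p_2)^(1/(2)), i.e. raised to the 0.5 power.
Substitute q_2 = (q_2/q_1)·q_1 into the budget: q_1* = I/(p_1 + p_2·(q_2/q_1)).
Numerically q_2/q_1 = 0.816497, so q_1* = 165/(8 + 6·0.816497) = 12.7917 and q_2* = 0.816497·12.7917 = 10.4444.
Expenditure on q_2: 6·10.4444 = 62.6663; share = 0.3798.

share on q_2 = 0.3798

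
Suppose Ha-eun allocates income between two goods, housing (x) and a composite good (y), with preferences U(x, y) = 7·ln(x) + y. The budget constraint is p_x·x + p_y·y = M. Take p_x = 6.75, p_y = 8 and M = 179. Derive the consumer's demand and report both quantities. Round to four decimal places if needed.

Set MRS = p_x/p_y: (7/x)/1 = p_x/p_y.
So x*(p_x,p_y) = 7·p_y/p_x, independent of income; and y* = (M − 7·p_y)/p_y.
At the given prices: x* = 7·8/6.75 = 8.2963, and y* = 15.375.

x* = 8.2963, y* = 15.375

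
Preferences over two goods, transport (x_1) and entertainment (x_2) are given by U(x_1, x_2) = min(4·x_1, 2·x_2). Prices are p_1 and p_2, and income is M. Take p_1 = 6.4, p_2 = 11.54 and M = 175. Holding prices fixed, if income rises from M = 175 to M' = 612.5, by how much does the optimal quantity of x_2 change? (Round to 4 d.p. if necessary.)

Δx_2* = 29.6811

Demand: x_1*(p_1,p_2,M) = 2·M/(2·p_1 + 4·p_2), x_2* = 4·M/(2·p_1 + 4·p_2).
Here 2·6.4 + 4·11.54 = 58.96, giving x_2* = 11.8725.
At M' = 612.5: x_2* = 41.5536. Change: 41.5536 − 11.8725 = 29.6811.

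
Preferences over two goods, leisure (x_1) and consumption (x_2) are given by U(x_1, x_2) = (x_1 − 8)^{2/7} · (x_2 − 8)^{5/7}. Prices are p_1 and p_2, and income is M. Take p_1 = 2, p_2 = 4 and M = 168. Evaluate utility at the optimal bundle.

This is Cobb-Douglas in (x_1−8, x_2−8): tangency gives 2/7·p_2·(x_2−8) = 5/7·p_1·(x_1−8).
After buying the subsistence bundle (8, 8), a share 2/7 of the remaining income goes to x_1: x_1* = 8 + 2/7·(M − 8p_1 − 8p_2)/p_1.
Discretionary income = 168 − 8·2 − 8·4 = 120; x_1* = 8 + 2/7·120/2 = 25.1429; x_2* = 8 + 5/7·120/4 = 29.4286.
Utility at the optimum: U(25.1429, 29.4286) = 20.105.

V = 20.105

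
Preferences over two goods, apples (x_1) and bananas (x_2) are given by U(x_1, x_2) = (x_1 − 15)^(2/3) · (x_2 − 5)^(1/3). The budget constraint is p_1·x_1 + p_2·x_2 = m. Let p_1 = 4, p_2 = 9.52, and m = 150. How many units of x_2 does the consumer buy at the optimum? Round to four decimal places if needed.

x_2* = 6.4846

MRS = 2·(x_2−5)/(x_1−15). Tangency with p_1/p_2 gives x_2−5 = (1/2)·(p_1/p_2)·(x_1−15).
Substituting into the budget: x_1* = 15 + 2/3·(m − 15·p_1 − 5·p_2)/p_1, and x_2* = 5 + 1/3·(…)/p_2.
Discretionary income = 150 − 15·4 − 5·9.52 = 42.4; x_2* = 5 + 1/3·42.4/9.52 = 6.4846.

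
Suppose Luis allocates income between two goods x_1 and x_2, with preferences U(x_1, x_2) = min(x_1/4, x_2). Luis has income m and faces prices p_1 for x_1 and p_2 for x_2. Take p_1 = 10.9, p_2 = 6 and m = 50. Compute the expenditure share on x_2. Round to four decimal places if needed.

With perfect complements, no substitution: consume in ratio x_1:x_2 = 4:1.
Budget: p_1·x_1 + p_2·(1/4)·x_1 = m, so (4·p_1 + p_2)·x_1 = 4·m.
Demand: x_1*(p_1,p_2,m) = 4·m/(4·p_1 + p_2), x_2* = m/(4·p_1 + p_2).
Here 4·10.9 + 6 = 49.6, giving x_1* = 4.0323 and x_2* = 1.0081.
Expenditure on x_2: 6·1.0081 = 6.0484; share = 0.121.

share on x_2 = 0.121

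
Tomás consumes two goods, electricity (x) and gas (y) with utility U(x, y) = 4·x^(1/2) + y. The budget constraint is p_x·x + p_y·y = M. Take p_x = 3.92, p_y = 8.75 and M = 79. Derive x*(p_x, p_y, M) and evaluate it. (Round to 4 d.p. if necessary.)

Utility is quasi-linear in y; the FOC for x is 2/√x = p_x/p_y.
Solve: √x = 2·p_y/p_x, so x*(p_x,p_y) = (2·p_y/p_x)², and y* = (M − p_x·x*)/p_y.
Plugging in: x* = (2·8.75/3.92)² = 19.9298.

x* = 19.9298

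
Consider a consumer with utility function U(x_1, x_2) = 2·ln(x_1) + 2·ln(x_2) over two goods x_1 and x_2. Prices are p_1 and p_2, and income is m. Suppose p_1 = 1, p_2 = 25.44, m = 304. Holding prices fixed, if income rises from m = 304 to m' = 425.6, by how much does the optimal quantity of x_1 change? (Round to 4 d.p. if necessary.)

The MRS is x_2/x_1. Set MRS = p_1/p_2.
So 2·p_2·x_2 = 2·p_1·x_1; combined with the budget, a share 0.5 of income goes to x_1.
Demand: x_1*(p_1,p_2,m) = 0.5·m/p_1 and x_2* = 0.5·m/p_2.
At p_1=1, p_2=25.44, m=304: x_1* = 0.5·304/1 = 152.
At m' = 425.6: x_1* = 212.8. Change: 212.8 − 152 = 60.8.

Δx_1* = 60.8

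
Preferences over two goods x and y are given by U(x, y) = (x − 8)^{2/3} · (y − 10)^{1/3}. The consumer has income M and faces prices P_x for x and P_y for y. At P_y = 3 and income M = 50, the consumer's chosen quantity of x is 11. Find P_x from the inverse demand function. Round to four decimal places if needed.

This is Cobb-Douglas in (x−8, y−10): tangency gives 2/3·P_y·(y−10) = 1/3·P_x·(x−8).
After buying the subsistence bundle (8, 10), a share 2/3 of the remaining income goes to x: x* = 8 + 2/3·(M − 8P_x − 10P_y)/P_x.
Set x* = 11 in the demand function and solve for P_x: P_x = 1.6.

P_x = 1.6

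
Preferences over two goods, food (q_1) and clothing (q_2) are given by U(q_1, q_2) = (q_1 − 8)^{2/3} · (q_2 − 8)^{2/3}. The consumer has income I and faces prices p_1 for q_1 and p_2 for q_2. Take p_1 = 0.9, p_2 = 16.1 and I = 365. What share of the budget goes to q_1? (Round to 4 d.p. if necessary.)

Let q_1' = q_1−8, q_2' = q_2−8. MRS = q_2'/q_1' = p_1/p_2.
Substituting into the budget: q_1* = 8 + 0.5·(I − 8·p_1 − 8·p_2)/p_1, and q_2* = 8 + 0.5·(…)/p_2.
Discretionary income = 365 − 8·0.9 − 8·16.1 = 229; q_1* = 8 + 0.5·229/0.9 = 135.2222; q_2* = 8 + 0.5·229/16.1 = 15.1118.
Expenditure on q_1: 0.9·135.2222 = 121.7; share = 0.3334.

share on q_1 = 0.3334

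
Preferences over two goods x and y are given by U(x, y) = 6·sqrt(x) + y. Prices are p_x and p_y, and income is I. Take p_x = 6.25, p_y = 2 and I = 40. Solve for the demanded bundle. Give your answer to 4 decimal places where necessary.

Set MRS = p_x/p_y: 3·x^(−1/2) = p_x/p_y.
Thus x* = (3·p_y/p_x)² — independent of I — with the rest of income spent on y.
Plugging in: x* = (3·2/6.25)² = 0.9216, y* = 17.12.

x* = 0.9216, y* = 17.12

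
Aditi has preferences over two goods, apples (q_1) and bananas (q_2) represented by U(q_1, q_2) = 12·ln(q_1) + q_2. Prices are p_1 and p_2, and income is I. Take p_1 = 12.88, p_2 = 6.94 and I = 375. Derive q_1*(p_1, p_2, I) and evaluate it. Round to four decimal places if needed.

At the given prices: q_1* = 12·6.94/12.88 = 6.4658.

q_1* = 6.4658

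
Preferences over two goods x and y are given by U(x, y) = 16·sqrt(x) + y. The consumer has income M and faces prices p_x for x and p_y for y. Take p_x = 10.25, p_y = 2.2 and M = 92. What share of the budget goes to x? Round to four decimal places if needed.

share on x = 0.3285

Set MRS = p_x/p_y: 8·x^(−1/2) = p_x/p_y.
Solve: √x = 8·p_y/p_x, so x*(p_x,p_y) = (8·p_y/p_x)², and y* = (M − p_x·x*)/p_y.
Plugging in: x* = (8·2.2/10.25)² = 2.9483, y* = 28.0816.
Expenditure on x: 10.25·2.9483 = 30.2205; share = 0.3285.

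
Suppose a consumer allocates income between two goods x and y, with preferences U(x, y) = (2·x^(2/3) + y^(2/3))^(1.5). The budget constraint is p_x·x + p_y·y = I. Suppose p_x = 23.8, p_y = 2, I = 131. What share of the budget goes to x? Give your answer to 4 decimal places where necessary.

MU_x ∝ 2·x^(-1/3), MU_y ∝ y^(-1/3), so MRS = 2·(y/x)^(1/3) = p_x/p_y.
Hence y/x = ((1/2)·p_x/p_y)^(1/(1/3)), i.e. raised to the 3 power.
Substitute y = (y/x)·x into the budget: x* = I/(p_x + p_y·(y/x)).
Numerically y/x = 210.644875, so x* = 131/(23.8 + 2·210.644875) = 0.2943 and y* = 210.644875·0.2943 = 61.9976.
Expenditure on x: 23.8·0.2943 = 7.0049; share = 0.0535.

share on x = 0.0535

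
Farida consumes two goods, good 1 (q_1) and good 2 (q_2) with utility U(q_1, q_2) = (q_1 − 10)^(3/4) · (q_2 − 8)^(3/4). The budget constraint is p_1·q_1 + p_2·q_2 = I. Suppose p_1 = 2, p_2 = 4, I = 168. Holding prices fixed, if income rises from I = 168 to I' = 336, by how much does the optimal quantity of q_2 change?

MRS = (q_2−8)/(q_1−10). Tangency with p_1/p_2 gives q_2−8 = (p_1/p_2)·(q_1−10).
After buying the subsistence bundle (10, 8), a share 0.5 of the remaining income goes to q_1: q_1* = 10 + 0.5·(I − 10p_1 − 8p_2)/p_1.
Discretionary income = 168 − 10·2 − 8·4 = 116; q_2* = 8 + 0.5·116/4 = 22.5.
At I' = 336: q_2* = 43.5. Change: 43.5 − 22.5 = 21.

Δq_2* = 21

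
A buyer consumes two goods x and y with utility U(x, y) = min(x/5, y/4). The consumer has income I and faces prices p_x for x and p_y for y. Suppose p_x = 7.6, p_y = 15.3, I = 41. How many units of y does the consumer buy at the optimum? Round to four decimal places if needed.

y* = 1.6532

With perfect complements, no substitution: consume in ratio x:y = 5:4.
Budget: p_x·x + p_y·(4/5)·x = I, so (5·p_x + 4·p_y)·x = 5·I.
Demand: x*(p_x,p_y,I) = 5·I/(5·p_x + 4·p_y), y* = 4·I/(5·p_x + 4·p_y).
Here 5·7.6 + 4·15.3 = 99.2, giving y* = 1.6532.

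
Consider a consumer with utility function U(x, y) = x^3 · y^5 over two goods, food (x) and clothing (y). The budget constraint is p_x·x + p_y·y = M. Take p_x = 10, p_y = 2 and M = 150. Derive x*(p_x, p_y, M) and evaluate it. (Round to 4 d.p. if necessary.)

x* = 5.625

Demand: x*(p_x,p_y,M) = 0.375·M/p_x and y* = 0.625·M/p_y.
At p_x=10, p_y=2, M=150: x* = 0.375·150/10 = 5.625.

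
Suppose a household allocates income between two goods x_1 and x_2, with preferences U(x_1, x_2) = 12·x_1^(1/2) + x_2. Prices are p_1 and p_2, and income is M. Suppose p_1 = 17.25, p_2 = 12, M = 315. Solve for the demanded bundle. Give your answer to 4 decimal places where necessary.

MU_x_1 = 6/√x_1, MU_x_2 = 1. Tangency: 6/√x_1 = p_1/p_2.
Solve: √x_1 = 6·p_2/p_1, so x_1*(p_1,p_2) = (6·p_2/p_1)², and x_2* = (M − p_1·x_1*)/p_2.
Plugging in: x_1* = (6·12/17.25)² = 17.4216, x_2* = 1.2065.

x_1* = 17.4216, x_2* = 1.2065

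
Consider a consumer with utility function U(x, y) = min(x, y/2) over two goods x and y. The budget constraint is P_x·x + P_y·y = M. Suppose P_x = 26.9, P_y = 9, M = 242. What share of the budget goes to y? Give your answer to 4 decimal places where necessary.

With perfect complements, no substitution: consume in ratio x:y = 1:2.
Budget: P_x·x + P_y·2·x = M, so (P_x + 2·P_y)·x = M.
Demand: x*(P_x,P_y,M) = M/(P_x + 2·P_y), y* = 2·M/(P_x + 2·P_y).
Here 26.9 + 2·9 = 44.9, giving x* = 5.3898 and y* = 10.7795.
Expenditure on y: 9·10.7795 = 97.0156; share = 0.4009.

share on y = 0.4009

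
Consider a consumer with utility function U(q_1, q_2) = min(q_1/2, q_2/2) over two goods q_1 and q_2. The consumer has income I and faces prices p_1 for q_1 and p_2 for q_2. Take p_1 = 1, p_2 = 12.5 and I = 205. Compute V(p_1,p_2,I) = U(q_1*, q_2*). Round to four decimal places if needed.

V = 7.5926

Demand: q_1*(p_1,p_2,I) = 2·I/(2·p_1 + 2·p_2), q_2* = 2·I/(2·p_1 + 2·p_2).
Here 2·1 + 2·12.5 = 27, giving q_1* = 15.1852 and q_2* = 15.1852.
Utility at the optimum: U(15.1852, 15.1852) = 7.5926.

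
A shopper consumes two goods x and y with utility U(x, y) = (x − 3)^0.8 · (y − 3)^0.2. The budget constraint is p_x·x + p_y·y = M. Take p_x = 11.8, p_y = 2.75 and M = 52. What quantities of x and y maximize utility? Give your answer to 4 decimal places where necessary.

This is Cobb-Douglas in (x−3, y−3): tangency gives 0.8·p_y·(y−3) = 0.2·p_x·(x−3).
After buying the subsistence bundle (3, 3), a share 0.8 of the remaining income goes to x: x* = 3 + 0.8·(M − 3p_x − 3p_y)/p_x.
Discretionary income = 52 − 3·11.8 − 3·2.75 = 8.35; x* = 3 + 0.8·8.35/11.8 = 3.5661; y* = 3 + 0.2·8.35/2.75 = 3.6073.

x* = 3.5661, y* = 3.6073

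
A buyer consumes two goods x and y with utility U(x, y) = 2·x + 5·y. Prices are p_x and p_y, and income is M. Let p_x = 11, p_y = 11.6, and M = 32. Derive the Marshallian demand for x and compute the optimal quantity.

Perfect substitutes: compare marginal utility per dollar. 2/p_x vs 5/p_y → 0.1818 vs 0.431.
y gives more utility per dollar, so spend all income on y: y* = M/p_y, x* = 0.
Numerically: x* = 0, y* = 2.7586.

x* = 0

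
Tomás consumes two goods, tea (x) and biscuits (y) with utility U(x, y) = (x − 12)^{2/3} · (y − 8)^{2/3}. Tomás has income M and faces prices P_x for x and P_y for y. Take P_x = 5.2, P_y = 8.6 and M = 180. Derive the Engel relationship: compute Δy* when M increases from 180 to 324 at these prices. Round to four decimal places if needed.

MRS = (y−8)/(x−12). Tangency with P_x/P_y gives y−8 = (P_x/P_y)·(x−12).
After buying the subsistence bundle (12, 8), a share 0.5 of the remaining income goes to x: x* = 12 + 0.5·(M − 12P_x − 8P_y)/P_x.
Discretionary income = 180 − 12·5.2 − 8·8.6 = 48.8; y* = 8 + 0.5·48.8/8.6 = 10.8372.
At M' = 324: y* = 19.2093. Change: 19.2093 − 10.8372 = 8.3721.

Δy* = 8.3721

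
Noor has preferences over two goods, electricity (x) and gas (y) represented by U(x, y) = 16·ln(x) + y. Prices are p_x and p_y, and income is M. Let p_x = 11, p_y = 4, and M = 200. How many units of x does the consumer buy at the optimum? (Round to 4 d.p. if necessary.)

x* = 5.8182

At the given prices: x* = 16·4/11 = 5.8182.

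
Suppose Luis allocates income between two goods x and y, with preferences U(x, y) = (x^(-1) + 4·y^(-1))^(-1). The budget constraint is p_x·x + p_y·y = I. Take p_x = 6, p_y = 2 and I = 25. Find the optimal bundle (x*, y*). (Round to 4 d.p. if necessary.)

x* = 1.9338, y* = 6.6987

Numerically y/x = 3.464102, so x* = 25/(6 + 2·3.464102) = 1.9338 and y* = 3.464102·1.9338 = 6.6987.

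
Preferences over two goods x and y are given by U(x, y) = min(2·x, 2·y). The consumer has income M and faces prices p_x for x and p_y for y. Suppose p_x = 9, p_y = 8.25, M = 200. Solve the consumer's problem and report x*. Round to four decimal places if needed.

With perfect complements, no substitution: consume in ratio x:y = 2:2.
Budget: p_x·x + p_y·x = M, so (2·p_x + 2·p_y)·x = 2·M.
Demand: x*(p_x,p_y,M) = 2·M/(2·p_x + 2·p_y), y* = 2·M/(2·p_x + 2·p_y).
Here 2·9 + 2·8.25 = 34.5, giving x* = 11.5942.

x* = 11.5942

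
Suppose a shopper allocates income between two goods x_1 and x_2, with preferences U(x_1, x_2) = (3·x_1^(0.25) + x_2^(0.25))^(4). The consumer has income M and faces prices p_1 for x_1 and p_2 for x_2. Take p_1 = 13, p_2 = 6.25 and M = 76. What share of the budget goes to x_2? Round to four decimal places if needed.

MU_x_1 ∝ 3·x_1^(-0.75), MU_x_2 ∝ x_2^(-0.75), so MRS = 3·(x_2/x_1)^(0.75) = p_1/p_2.
Solve for the ratio: x_2/x_1 = [(1/3)·p_1/p_2]^(4/3).
With the ratio pinned down, the budget gives x_1* = M/(p_1 + p_2·(x_2/x_1)) and x_2* = (x_2/x_1)·x_1*.
Numerically x_2/x_1 = 0.613653, so x_1* = 76/(13 + 6.25·0.613653) = 4.5143 and x_2* = 0.613653·4.5143 = 2.7702.
Expenditure on x_2: 6.25·2.7702 = 17.3139; share = 0.2278.

share on x_2 = 0.2278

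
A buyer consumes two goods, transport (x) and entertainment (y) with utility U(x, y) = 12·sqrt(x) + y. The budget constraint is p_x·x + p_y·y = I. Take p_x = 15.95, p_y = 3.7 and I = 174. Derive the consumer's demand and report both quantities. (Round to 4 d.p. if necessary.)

x* = 1.9372, y* = 38.6759

MU_x = 6/√x, MU_y = 1. Tangency: 6/√x = p_x/p_y.
Solve: √x = 6·p_y/p_x, so x*(p_x,p_y) = (6·p_y/p_x)², and y* = (I − p_x·x*)/p_y.
Plugging in: x* = (6·3.7/15.95)² = 1.9372, y* = 38.6759.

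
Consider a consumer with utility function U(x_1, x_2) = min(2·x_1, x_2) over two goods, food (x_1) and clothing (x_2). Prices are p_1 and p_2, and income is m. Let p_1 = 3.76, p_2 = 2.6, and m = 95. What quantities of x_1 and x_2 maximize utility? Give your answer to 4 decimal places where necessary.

x_1* = 10.6027, x_2* = 21.2054

With perfect complements, no substitution: consume in ratio x_1:x_2 = 1:2.
Budget: p_1·x_1 + p_2·2·x_1 = m, so (p_1 + 2·p_2)·x_1 = m.
Demand: x_1*(p_1,p_2,m) = m/(p_1 + 2·p_2), x_2* = 2·m/(p_1 + 2·p_2).
Here 3.76 + 2·2.6 = 8.96, giving x_1* = 10.6027 and x_2* = 21.2054.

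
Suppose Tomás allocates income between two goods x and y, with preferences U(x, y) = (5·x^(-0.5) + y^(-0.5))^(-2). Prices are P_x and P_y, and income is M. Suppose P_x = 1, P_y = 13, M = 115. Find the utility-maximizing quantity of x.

x* = 63.7421

Substitute y = (y/x)·x into the budget: x* = M/(P_x + P_y·(y/x)).
Numerically y/x = 0.061857, so x* = 115/(1 + 13·0.061857) = 63.7421.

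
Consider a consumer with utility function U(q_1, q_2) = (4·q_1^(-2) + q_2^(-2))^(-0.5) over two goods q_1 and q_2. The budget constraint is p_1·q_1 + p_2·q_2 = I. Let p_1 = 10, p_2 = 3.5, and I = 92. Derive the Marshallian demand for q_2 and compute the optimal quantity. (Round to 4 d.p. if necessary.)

From the CES first-order condition, 4·(q_2/q_1)^(3) = p_1/p_2.
Hence q_2/q_1 = ((1/4)·p_1/p_2)^(1/(3)), i.e. raised to the 1/3 power.
With the ratio pinned down, the budget gives q_1* = I/(p_1 + p_2·(q_2/q_1)) and q_2* = (q_2/q_1)·q_1*.
Numerically q_2/q_1 = 0.893904, so q_1* = 92/(10 + 3.5·0.893904) = 7.0076 and q_2* = 0.893904·7.0076 = 6.2641.

q_2* = 6.2641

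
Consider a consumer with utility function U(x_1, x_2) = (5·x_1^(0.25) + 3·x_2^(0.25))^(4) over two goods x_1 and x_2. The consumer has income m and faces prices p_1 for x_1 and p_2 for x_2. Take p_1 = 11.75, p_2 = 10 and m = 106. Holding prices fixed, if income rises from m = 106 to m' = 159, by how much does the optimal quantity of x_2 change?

Δx_2* = 1.845

With the ratio pinned down, the budget gives x_1* = m/(p_1 + p_2·(x_2/x_1)) and x_2* = (x_2/x_1)·x_1*.
Numerically x_2/x_1 = 0.627459, so x_1* = 106/(11.75 + 10·0.627459) = 5.8809 and x_2* = 0.627459·5.8809 = 3.69.
At m' = 159: x_2* = 5.535. Change: 5.535 − 3.69 = 1.845.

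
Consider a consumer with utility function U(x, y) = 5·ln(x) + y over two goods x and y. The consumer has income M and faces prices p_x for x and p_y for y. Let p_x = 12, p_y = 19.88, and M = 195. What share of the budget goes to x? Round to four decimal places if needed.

share on x = 0.5097

MU_x = 5/x, MU_y = 1. Tangency: 5/x = p_x/p_y.
So x*(p_x,p_y) = 5·p_y/p_x, independent of income; and y* = (M − 5·p_y)/p_y.
At the given prices: x* = 5·19.88/12 = 8.2833, and y* = 4.8089.
Expenditure on x: 12·8.2833 = 99.4; share = 0.5097.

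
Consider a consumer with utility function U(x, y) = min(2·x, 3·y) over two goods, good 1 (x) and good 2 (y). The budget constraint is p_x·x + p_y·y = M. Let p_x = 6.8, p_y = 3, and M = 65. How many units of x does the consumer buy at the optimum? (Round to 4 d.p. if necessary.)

x* = 7.3864

Leontief preferences: the optimum is at the kink where x/3 = y/2, i.e. y = (2/3)·x.
Budget: p_x·x + p_y·(2/3)·x = M, so (3·p_x + 2·p_y)·x = 3·M.
Demand: x*(p_x,p_y,M) = 3·M/(3·p_x + 2·p_y), y* = 2·M/(3·p_x + 2·p_y).
Here 3·6.8 + 2·3 = 26.4, giving x* = 7.3864.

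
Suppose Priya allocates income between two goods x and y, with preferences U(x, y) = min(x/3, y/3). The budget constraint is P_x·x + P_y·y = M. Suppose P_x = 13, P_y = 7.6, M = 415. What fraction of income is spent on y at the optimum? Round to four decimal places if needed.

With perfect complements, no substitution: consume in ratio x:y = 3:3.
Budget: P_x·x + P_y·x = M, so (3·P_x + 3·P_y)·x = 3·M.
Demand: x*(P_x,P_y,M) = 3·M/(3·P_x + 3·P_y), y* = 3·M/(3·P_x + 3·P_y).
Here 3·13 + 3·7.6 = 61.8, giving x* = 20.1456 and y* = 20.1456.
Expenditure on y: 7.6·20.1456 = 153.1068; share = 0.3689.

share on y = 0.3689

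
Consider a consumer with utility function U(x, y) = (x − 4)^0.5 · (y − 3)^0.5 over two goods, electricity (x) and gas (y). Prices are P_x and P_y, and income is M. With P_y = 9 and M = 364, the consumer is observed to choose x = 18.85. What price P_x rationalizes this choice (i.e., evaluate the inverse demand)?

P_x = 10

Let x' = x−4, y' = y−3. MRS = y'/x' = P_x/P_y.
Substituting into the budget: x* = 4 + 0.5·(M − 4·P_x − 3·P_y)/P_x, and y* = 3 + 0.5·(…)/P_y.
Set x* = 18.85 in the demand function and solve for P_x: P_x = 10.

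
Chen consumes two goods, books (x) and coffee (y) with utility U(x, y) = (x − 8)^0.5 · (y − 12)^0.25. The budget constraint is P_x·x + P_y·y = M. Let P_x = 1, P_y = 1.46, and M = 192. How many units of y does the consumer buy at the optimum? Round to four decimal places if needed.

Let x' = x−8, y' = y−12. MRS = 2·y'/x' = P_x/P_y.
Substituting into the budget: x* = 8 + 2/3·(M − 8·P_x − 12·P_y)/P_x, and y* = 12 + 1/3·(…)/P_y.
Discretionary income = 192 − 8·1 − 12·1.46 = 166.48; y* = 12 + 1/3·166.48/1.46 = 50.0091.

y* = 50.0091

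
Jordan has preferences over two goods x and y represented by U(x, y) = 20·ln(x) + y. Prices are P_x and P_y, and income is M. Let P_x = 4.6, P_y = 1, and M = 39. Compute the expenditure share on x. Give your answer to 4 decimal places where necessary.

At the given prices: x* = 20·1/4.6 = 4.3478, and y* = 19.
Expenditure on x: 4.6·4.3478 = 20; share = 0.5128.

share on x = 0.5128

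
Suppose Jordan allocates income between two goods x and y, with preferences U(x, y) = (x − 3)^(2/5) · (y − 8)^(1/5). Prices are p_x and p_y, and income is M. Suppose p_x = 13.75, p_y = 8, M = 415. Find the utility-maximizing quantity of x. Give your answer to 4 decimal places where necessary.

x* = 18.0182

This is Cobb-Douglas in (x−3, y−8): tangency gives 0.4·p_y·(y−8) = 0.2·p_x·(x−3).
Substituting into the budget: x* = 3 + 2/3·(M − 3·p_x − 8·p_y)/p_x, and y* = 8 + 1/3·(…)/p_y.
Discretionary income = 415 − 3·13.75 − 8·8 = 309.75; x* = 3 + 2/3·309.75/13.75 = 18.0182.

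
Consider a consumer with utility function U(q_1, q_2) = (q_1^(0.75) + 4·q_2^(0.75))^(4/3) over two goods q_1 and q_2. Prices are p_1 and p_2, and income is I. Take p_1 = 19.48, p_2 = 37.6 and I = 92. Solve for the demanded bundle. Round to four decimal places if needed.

q_1* = 0.129, q_2* = 2.38

Substitute q_2 = (q_2/q_1)·q_1 into the budget: q_1* = I/(p_1 + p_2·(q_2/q_1)).
Numerically q_2/q_1 = 18.443545, so q_1* = 92/(19.48 + 37.6·18.443545) = 0.129 and q_2* = 18.443545·0.129 = 2.38.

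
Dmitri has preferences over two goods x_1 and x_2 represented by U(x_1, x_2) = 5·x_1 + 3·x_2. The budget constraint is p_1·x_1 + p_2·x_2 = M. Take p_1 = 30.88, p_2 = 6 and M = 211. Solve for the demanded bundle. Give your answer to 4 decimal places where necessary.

x_1* = 0, x_2* = 35.1667

Numerically: x_1* = 0, x_2* = 35.1667.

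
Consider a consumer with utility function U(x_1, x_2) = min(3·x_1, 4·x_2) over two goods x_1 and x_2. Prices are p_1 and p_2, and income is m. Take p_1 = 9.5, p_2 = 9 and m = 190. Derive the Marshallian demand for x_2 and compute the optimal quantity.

With perfect complements, no substitution: consume in ratio x_1:x_2 = 4:3.
Budget: p_1·x_1 + p_2·(3/4)·x_1 = m, so (4·p_1 + 3·p_2)·x_1 = 4·m.
Demand: x_1*(p_1,p_2,m) = 4·m/(4·p_1 + 3·p_2), x_2* = 3·m/(4·p_1 + 3·p_2).
Here 4·9.5 + 3·9 = 65, giving x_2* = 8.7692.

x_2* = 8.7692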